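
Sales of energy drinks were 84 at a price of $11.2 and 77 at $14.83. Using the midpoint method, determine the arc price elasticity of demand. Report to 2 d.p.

-0.31

ΔQ = 77 − 84 = -7; ΔP = 14.83 − 11.2 = 3.63.
Midpoints: P̄ = 13.02, Q̄ = 80.5.
ε = (ΔQ/ΔP)(P̄/Q̄) = (-7/3.63)(13.02/80.5).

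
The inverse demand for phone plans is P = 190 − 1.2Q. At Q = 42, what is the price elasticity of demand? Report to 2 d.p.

-2.77

At Q = 42, P = 190 − 1.2(42) = 139.60.
dP/dQ = −1.2, so dQ/dP = 1/(−1.2) = -0.833.
ε = (dQ/dP)(P/Q) = (-0.833)(139.60/42).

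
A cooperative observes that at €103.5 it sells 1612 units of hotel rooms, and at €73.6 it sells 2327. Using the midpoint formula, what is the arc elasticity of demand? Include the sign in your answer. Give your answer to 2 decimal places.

ΔQ = 2327 − 1612 = 715; ΔP = 73.6 − 103.5 = -29.9.
Midpoints: P̄ = 88.55, Q̄ = 1969.5.
ε = (ΔQ/ΔP)(P̄/Q̄) = (715/-29.9)(88.55/1969.5).

-1.08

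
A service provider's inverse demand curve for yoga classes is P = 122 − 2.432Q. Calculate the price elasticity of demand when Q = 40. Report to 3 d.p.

At Q = 40, P = 122 − 2.432(40) = 24.72.
dP/dQ = −2.432, so dQ/dP = 1/(−2.432) = -0.411.
ε = (dQ/dP)(P/Q) = (-0.411)(24.72/40).

-0.254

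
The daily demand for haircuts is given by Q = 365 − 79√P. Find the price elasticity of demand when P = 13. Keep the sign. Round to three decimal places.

-1.777

At P = 13, Q = 80.161.
dQ/dP = −79/(2√P) = -10.955.
ε = (dQ/dP)(P/Q) = (-10.955)(13/80.161).
|ε| > 1, so demand is elastic at this price.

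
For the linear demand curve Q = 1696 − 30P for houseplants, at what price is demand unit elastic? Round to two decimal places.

For linear demand Q = a − bP, ε = −bP/(a − bP). |ε| = 1 when bP = a − bP, i.e. P = a/(2b).
P = 1696/(2·30) = 1696/60 = 28.2667.

28.27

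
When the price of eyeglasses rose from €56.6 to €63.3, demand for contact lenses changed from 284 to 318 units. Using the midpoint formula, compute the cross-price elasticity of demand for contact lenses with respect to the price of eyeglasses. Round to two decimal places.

1.01

ΔQ_x = 318 − 284 = 34; ΔP_y = 63.3 − 56.6 = 6.7.
Midpoints: P̄_y = 59.95, Q̄_x = 301.0.
ε_xy = (ΔQ_x/ΔP_y)(P̄_y/Q̄_x) = (34/6.7)(59.95/301.0).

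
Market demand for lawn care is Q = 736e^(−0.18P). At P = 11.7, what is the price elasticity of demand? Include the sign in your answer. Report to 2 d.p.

At P = 11.7, Q = 89.589.
dQ/dP = −0.18·736e^(−0.18P) = −0.18Q = -16.126.
ε = (dQ/dP)(P/Q) = (-16.126)(11.7/89.589).
|ε| > 1, so demand is elastic at this price.

-2.11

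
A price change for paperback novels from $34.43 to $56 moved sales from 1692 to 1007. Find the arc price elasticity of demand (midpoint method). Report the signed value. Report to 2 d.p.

-1.06

ΔQ = 1007 − 1692 = -685; ΔP = 56 − 34.43 = 21.57.
Midpoints: P̄ = 45.22, Q̄ = 1349.5.
ε = (ΔQ/ΔP)(P̄/Q̄) = (-685/21.57)(45.22/1349.5).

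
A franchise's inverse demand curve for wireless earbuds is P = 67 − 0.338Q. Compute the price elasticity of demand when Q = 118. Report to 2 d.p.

At Q = 118, P = 67 − 0.338(118) = 27.12.
dP/dQ = −0.338, so dQ/dP = 1/(−0.338) = -2.959.
ε = (dQ/dP)(P/Q) = (-2.959)(27.12/118).

-0.68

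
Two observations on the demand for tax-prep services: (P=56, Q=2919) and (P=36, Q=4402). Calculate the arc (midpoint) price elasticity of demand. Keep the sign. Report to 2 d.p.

-0.93

ΔQ = 4402 − 2919 = 1483; ΔP = 36 − 56 = -20.
Midpoints: P̄ = 46.00, Q̄ = 3660.5.
ε = (ΔQ/ΔP)(P̄/Q̄) = (1483/-20)(46.00/3660.5).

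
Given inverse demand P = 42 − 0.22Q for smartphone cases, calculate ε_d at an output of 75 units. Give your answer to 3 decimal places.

-1.545

At Q = 75, P = 42 − 0.22(75) = 25.50.
dP/dQ = −0.22, so dQ/dP = 1/(−0.22) = -4.545.
ε = (dQ/dP)(P/Q) = (-4.545)(25.50/75).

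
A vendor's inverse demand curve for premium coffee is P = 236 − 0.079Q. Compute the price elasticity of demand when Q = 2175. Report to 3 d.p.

-0.373

At Q = 2175, P = 236 − 0.079(2175) = 64.18.
dP/dQ = −0.079, so dQ/dP = 1/(−0.079) = -12.658.
ε = (dQ/dP)(P/Q) = (-12.658)(64.18/2175).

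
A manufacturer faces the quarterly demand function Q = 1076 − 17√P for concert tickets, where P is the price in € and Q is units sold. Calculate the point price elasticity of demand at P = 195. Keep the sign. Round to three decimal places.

At P = 195, Q = 838.608.
dQ/dP = −17/(2√P) = -0.609.
ε = (dQ/dP)(P/Q) = (-0.609)(195/838.608).

-0.142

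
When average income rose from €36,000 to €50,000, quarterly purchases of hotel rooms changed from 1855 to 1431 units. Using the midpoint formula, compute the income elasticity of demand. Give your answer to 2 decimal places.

-0.79

ΔQ = -424, ΔI = 14000. Midpoints: Ī = 43,000, Q̄ = 1643.0.
ε_I = (ΔQ/ΔI)(Ī/Q̄) = (-424/14000)(43000/1643.0).
ε_I < 0, so the good is inferior.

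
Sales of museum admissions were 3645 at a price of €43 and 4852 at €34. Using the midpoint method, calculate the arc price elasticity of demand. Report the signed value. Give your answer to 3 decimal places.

-1.215

ΔQ = 4852 − 3645 = 1207; ΔP = 34 − 43 = -9.
Midpoints: P̄ = 38.50, Q̄ = 4248.5.
ε = (ΔQ/ΔP)(P̄/Q̄) = (1207/-9)(38.50/4248.5).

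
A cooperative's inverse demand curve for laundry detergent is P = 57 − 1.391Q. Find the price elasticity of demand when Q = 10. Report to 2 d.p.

At Q = 10, P = 57 − 1.391(10) = 43.09.
dP/dQ = −1.391, so dQ/dP = 1/(−1.391) = -0.719.
ε = (dQ/dP)(P/Q) = (-0.719)(43.09/10).

-3.10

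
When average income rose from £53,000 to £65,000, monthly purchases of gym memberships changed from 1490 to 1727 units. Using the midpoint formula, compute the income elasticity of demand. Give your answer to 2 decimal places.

0.72

ΔQ = 237, ΔI = 12000. Midpoints: Ī = 59,000, Q̄ = 1608.5.
ε_I = (ΔQ/ΔI)(Ī/Q̄) = (237/12000)(59000/1608.5).
ε_I > 0, so the good is normal.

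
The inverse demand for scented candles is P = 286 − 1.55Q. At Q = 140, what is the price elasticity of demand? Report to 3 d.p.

-0.318

At Q = 140, P = 286 − 1.55(140) = 69.00.
dP/dQ = −1.55, so dQ/dP = 1/(−1.55) = -0.645.
ε = (dQ/dP)(P/Q) = (-0.645)(69.00/140).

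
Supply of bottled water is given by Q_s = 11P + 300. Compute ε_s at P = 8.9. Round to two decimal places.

0.25

At P = 8.9, Q_s = 397.90.
dQ_s/dP = 11.
ε_s = (dQ_s/dP)(P/Q_s) = (11)(8.9/397.90).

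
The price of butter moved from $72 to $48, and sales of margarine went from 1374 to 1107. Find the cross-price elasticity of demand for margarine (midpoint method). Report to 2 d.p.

ΔQ_x = 1107 − 1374 = -267; ΔP_y = 48 − 72 = -24.
Midpoints: P̄_y = 60.00, Q̄_x = 1240.5.
ε_xy = (ΔQ_x/ΔP_y)(P̄_y/Q̄_x) = (-267/-24)(60.00/1240.5).
ε_xy > 0, so the goods are substitutes.

0.54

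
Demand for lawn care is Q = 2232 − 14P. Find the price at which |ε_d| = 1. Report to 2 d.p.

For linear demand Q = a − bP, ε = −bP/(a − bP). |ε| = 1 when bP = a − bP, i.e. P = a/(2b).
P = 2232/(2·14) = 2232/28 = 79.7143.

79.71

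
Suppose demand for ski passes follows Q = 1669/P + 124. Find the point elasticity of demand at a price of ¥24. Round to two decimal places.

-0.36

At P = 24, Q = 193.542.
dQ/dP = −1669/P² = -2.898.
ε = (dQ/dP)(P/Q) = (-2.898)(24/193.542).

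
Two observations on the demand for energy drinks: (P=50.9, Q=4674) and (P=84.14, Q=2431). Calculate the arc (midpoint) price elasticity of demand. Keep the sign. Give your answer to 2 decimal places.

ΔQ = 2431 − 4674 = -2243; ΔP = 84.14 − 50.9 = 33.24.
Midpoints: P̄ = 67.52, Q̄ = 3552.5.
ε = (ΔQ/ΔP)(P̄/Q̄) = (-2243/33.24)(67.52/3552.5).

-1.28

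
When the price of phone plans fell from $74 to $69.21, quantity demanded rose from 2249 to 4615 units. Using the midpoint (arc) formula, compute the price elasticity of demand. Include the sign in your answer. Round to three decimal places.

ΔQ = 4615 − 2249 = 2366; ΔP = 69.21 − 74 = -4.79.
Midpoints: P̄ = 71.60, Q̄ = 3432.0.
ε = (ΔQ/ΔP)(P̄/Q̄) = (2366/-4.79)(71.60/3432.0).

-10.306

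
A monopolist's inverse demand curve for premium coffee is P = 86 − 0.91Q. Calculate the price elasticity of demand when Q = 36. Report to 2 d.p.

-1.63

At Q = 36, P = 86 − 0.91(36) = 53.24.
dP/dQ = −0.91, so dQ/dP = 1/(−0.91) = -1.099.
ε = (dQ/dP)(P/Q) = (-1.099)(53.24/36).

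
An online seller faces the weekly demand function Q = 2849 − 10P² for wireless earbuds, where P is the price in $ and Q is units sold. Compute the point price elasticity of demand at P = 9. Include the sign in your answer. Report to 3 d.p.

At P = 9, Q = 2039.
dQ/dP = −20P = -180.
ε = (dQ/dP)(P/Q) = (-180)(9/2039).

-0.795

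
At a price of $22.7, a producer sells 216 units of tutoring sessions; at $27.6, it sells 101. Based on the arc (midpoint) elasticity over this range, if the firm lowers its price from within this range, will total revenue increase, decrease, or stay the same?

Arc ε = (-115/4.9)(25.15/158.5) ≈ -3.724.
|ε| = 3.72 > 1, so demand is elastic. A price cut therefore raises total revenue.

increase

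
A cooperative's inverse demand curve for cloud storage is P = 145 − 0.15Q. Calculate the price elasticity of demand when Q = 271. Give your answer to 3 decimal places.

-2.567

At Q = 271, P = 145 − 0.15(271) = 104.35.
dP/dQ = −0.15, so dQ/dP = 1/(−0.15) = -6.667.
ε = (dQ/dP)(P/Q) = (-6.667)(104.35/271).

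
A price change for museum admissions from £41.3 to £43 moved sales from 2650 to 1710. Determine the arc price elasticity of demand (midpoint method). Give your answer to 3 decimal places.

ΔQ = 1710 − 2650 = -940; ΔP = 43 − 41.3 = 1.7.
Midpoints: P̄ = 42.15, Q̄ = 2180.0.
ε = (ΔQ/ΔP)(P̄/Q̄) = (-940/1.7)(42.15/2180.0).

-10.691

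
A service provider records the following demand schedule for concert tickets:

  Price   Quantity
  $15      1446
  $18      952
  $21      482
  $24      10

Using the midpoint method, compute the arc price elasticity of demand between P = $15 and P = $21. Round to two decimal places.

At P = 15, Q = 1446; at P = 21, Q = 482.
ΔQ = -964, ΔP = 6. Midpoints: P̄ = 18.00, Q̄ = 964.0.
ε = (ΔQ/ΔP)(P̄/Q̄) = (-964/6)(18.00/964.0).

-3.00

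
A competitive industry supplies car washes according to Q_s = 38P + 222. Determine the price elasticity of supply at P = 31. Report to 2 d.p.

0.84

At P = 31, Q_s = 1400.
dQ_s/dP = 38.
ε_s = (dQ_s/dP)(P/Q_s) = (38)(31/1400).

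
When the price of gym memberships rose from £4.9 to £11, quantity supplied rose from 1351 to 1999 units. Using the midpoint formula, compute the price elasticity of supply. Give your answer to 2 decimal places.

ΔQ = 1999 − 1351 = 648; ΔP = 11 − 4.9 = 6.1.
Midpoints: P̄ = 7.95, Q̄ = 1675.0.
ε_s = (ΔQ/ΔP)(P̄/Q̄) = (648/6.1)(7.95/1675.0).

0.50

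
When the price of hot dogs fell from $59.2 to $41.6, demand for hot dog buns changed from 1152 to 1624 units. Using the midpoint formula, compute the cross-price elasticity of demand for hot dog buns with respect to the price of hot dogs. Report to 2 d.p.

-0.97

ΔQ_x = 1624 − 1152 = 472; ΔP_y = 41.6 − 59.2 = -17.6.
Midpoints: P̄_y = 50.40, Q̄_x = 1388.0.
ε_xy = (ΔQ_x/ΔP_y)(P̄_y/Q̄_x) = (472/-17.6)(50.40/1388.0).
ε_xy < 0, so the goods are complements.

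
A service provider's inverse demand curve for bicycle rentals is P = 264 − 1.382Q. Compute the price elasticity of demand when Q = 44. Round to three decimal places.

-3.342

At Q = 44, P = 264 − 1.382(44) = 203.19.
dP/dQ = −1.382, so dQ/dP = 1/(−1.382) = -0.724.
ε = (dQ/dP)(P/Q) = (-0.724)(203.19/44).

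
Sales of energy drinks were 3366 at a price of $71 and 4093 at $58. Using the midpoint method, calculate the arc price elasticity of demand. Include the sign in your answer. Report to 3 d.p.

-0.967

ΔQ = 4093 − 3366 = 727; ΔP = 58 − 71 = -13.
Midpoints: P̄ = 64.50, Q̄ = 3729.5.
ε = (ΔQ/ΔP)(P̄/Q̄) = (727/-13)(64.50/3729.5).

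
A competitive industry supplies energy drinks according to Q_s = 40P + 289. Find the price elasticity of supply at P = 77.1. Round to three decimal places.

0.914

At P = 77.1, Q_s = 3373.
dQ_s/dP = 40.
ε_s = (dQ_s/dP)(P/Q_s) = (40)(77.1/3373).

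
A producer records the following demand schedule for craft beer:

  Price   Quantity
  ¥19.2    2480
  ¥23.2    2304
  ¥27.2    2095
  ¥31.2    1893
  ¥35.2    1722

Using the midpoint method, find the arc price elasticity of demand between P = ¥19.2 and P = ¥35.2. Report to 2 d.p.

-0.61

At P = 19.2, Q = 2480; at P = 35.2, Q = 1722.
ΔQ = -758, ΔP = 16.0. Midpoints: P̄ = 27.20, Q̄ = 2101.0.
ε = (ΔQ/ΔP)(P̄/Q̄) = (-758/16.0)(27.20/2101.0).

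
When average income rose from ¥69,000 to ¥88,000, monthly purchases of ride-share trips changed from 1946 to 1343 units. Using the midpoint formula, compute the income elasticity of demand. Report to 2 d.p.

ΔQ = -603, ΔI = 19000. Midpoints: Ī = 78,500, Q̄ = 1644.5.
ε_I = (ΔQ/ΔI)(Ī/Q̄) = (-603/19000)(78500/1644.5).
ε_I < 0, so the good is inferior.

-1.51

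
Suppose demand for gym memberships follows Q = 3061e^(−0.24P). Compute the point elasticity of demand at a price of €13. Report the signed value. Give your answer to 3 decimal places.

At P = 13, Q = 135.165.
dQ/dP = −0.24·3061e^(−0.24P) = −0.24Q = -32.440.
ε = (dQ/dP)(P/Q) = (-32.440)(13/135.165).
|ε| > 1, so demand is elastic at this price.

-3.120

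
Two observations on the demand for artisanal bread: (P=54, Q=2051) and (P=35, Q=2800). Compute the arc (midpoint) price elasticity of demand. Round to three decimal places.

ΔQ = 2800 − 2051 = 749; ΔP = 35 − 54 = -19.
Midpoints: P̄ = 44.50, Q̄ = 2425.5.
ε = (ΔQ/ΔP)(P̄/Q̄) = (749/-19)(44.50/2425.5).

-0.723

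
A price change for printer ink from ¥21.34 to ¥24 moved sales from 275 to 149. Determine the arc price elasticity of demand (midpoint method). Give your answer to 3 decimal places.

ΔQ = 149 − 275 = -126; ΔP = 24 − 21.34 = 2.66.
Midpoints: P̄ = 22.67, Q̄ = 212.0.
ε = (ΔQ/ΔP)(P̄/Q̄) = (-126/2.66)(22.67/212.0).

-5.065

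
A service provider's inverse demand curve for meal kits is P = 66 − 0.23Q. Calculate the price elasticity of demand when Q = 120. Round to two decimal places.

-1.39

At Q = 120, P = 66 − 0.23(120) = 38.40.
dP/dQ = −0.23, so dQ/dP = 1/(−0.23) = -4.348.
ε = (dQ/dP)(P/Q) = (-4.348)(38.40/120).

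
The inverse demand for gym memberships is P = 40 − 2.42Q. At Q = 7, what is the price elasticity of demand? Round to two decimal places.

-1.36

At Q = 7, P = 40 − 2.42(7) = 23.06.
dP/dQ = −2.42, so dQ/dP = 1/(−2.42) = -0.413.
ε = (dQ/dP)(P/Q) = (-0.413)(23.06/7).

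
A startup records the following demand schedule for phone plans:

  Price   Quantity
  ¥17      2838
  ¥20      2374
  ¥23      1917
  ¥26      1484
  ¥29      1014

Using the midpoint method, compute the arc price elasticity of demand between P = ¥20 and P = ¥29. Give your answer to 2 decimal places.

At P = 20, Q = 2374; at P = 29, Q = 1014.
ΔQ = -1360, ΔP = 9. Midpoints: P̄ = 24.50, Q̄ = 1694.0.
ε = (ΔQ/ΔP)(P̄/Q̄) = (-1360/9)(24.50/1694.0).

-2.19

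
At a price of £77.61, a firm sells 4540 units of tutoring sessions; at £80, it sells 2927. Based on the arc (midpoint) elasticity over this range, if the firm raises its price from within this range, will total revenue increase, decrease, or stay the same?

Arc ε = (-1613/2.39)(78.81/3733.5) ≈ -14.245.
|ε| = 14.25 > 1, so demand is elastic. A price rise therefore reduces total revenue.

decrease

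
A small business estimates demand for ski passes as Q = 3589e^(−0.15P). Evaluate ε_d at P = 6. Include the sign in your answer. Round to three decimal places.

At P = 6, Q = 1459.179.
dQ/dP = −0.15·3589e^(−0.15P) = −0.15Q = -218.877.
ε = (dQ/dP)(P/Q) = (-218.877)(6/1459.179).

-0.900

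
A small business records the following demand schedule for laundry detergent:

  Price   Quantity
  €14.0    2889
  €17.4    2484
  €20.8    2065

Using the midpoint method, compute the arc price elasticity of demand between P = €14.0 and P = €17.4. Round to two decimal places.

At P = 14.0, Q = 2889; at P = 17.4, Q = 2484.
ΔQ = -405, ΔP = 3.4. Midpoints: P̄ = 15.70, Q̄ = 2686.5.
ε = (ΔQ/ΔP)(P̄/Q̄) = (-405/3.4)(15.70/2686.5).

-0.70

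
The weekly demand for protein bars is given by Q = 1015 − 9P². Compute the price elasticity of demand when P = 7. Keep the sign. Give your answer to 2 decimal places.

At P = 7, Q = 574.
dQ/dP = −18P = -126.
ε = (dQ/dP)(P/Q) = (-126)(7/574).

-1.54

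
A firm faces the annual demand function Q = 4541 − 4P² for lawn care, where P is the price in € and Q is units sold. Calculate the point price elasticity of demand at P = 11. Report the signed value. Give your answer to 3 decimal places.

At P = 11, Q = 4057.
dQ/dP = −8P = -88.
ε = (dQ/dP)(P/Q) = (-88)(11/4057).

-0.239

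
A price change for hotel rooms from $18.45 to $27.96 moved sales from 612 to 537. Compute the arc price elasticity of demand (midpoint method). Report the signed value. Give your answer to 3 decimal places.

-0.319

ΔQ = 537 − 612 = -75; ΔP = 27.96 − 18.45 = 9.51.
Midpoints: P̄ = 23.20, Q̄ = 574.5.
ε = (ΔQ/ΔP)(P̄/Q̄) = (-75/9.51)(23.20/574.5).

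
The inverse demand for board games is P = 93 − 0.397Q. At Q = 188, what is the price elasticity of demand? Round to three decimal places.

-0.246

At Q = 188, P = 93 − 0.397(188) = 18.36.
dP/dQ = −0.397, so dQ/dP = 1/(−0.397) = -2.519.
ε = (dQ/dP)(P/Q) = (-2.519)(18.36/188).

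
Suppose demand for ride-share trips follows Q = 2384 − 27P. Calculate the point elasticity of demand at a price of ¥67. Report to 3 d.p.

At P = 67, Q = 575.
dQ/dP = −27.
ε = (dQ/dP)(P/Q) = (-27)(67/575).

-3.146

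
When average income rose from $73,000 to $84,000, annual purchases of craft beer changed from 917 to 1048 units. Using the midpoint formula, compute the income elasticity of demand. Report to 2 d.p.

0.95

ΔQ = 131, ΔI = 11000. Midpoints: Ī = 78,500, Q̄ = 982.5.
ε_I = (ΔQ/ΔI)(Ī/Q̄) = (131/11000)(78500/982.5).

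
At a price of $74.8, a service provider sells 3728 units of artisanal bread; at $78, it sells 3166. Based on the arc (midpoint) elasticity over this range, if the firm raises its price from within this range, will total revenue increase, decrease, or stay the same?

decrease

Arc ε = (-562/3.2)(76.40/3447.0) ≈ -3.893.
|ε| = 3.89 > 1, so demand is elastic. A price rise therefore reduces total revenue.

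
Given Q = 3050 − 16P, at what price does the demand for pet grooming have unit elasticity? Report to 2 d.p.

95.31

For linear demand Q = a − bP, ε = −bP/(a − bP). |ε| = 1 when bP = a − bP, i.e. P = a/(2b).
P = 3050/(2·16) = 3050/32 = 95.3125.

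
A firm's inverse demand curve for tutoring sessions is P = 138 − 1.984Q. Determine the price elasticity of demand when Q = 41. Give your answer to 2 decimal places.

At Q = 41, P = 138 − 1.984(41) = 56.66.
dP/dQ = −1.984, so dQ/dP = 1/(−1.984) = -0.504.
ε = (dQ/dP)(P/Q) = (-0.504)(56.66/41).

-0.70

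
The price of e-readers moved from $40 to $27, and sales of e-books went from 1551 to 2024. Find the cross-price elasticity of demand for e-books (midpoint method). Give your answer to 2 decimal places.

ΔQ_x = 2024 − 1551 = 473; ΔP_y = 27 − 40 = -13.
Midpoints: P̄_y = 33.50, Q̄_x = 1787.5.
ε_xy = (ΔQ_x/ΔP_y)(P̄_y/Q̄_x) = (473/-13)(33.50/1787.5).

-0.68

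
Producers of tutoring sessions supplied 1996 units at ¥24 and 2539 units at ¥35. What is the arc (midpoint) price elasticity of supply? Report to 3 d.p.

ΔQ = 2539 − 1996 = 543; ΔP = 35 − 24 = 11.
Midpoints: P̄ = 29.50, Q̄ = 2267.5.
ε_s = (ΔQ/ΔP)(P̄/Q̄) = (543/11)(29.50/2267.5).

0.642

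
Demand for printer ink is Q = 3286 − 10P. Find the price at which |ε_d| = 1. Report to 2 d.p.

For linear demand Q = a − bP, ε = −bP/(a − bP). |ε| = 1 when bP = a − bP, i.e. P = a/(2b).
P = 3286/(2·10) = 3286/20 = 164.3000.

164.30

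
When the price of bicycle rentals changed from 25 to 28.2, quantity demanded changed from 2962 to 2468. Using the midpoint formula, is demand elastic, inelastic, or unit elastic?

Arc ε ≈ -1.512.
|ε| = 1.51 > 1.

elastic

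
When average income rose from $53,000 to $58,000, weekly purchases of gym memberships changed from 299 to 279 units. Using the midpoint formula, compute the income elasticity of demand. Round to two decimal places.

-0.77

ΔQ = -20, ΔI = 5000. Midpoints: Ī = 55,500, Q̄ = 289.0.
ε_I = (ΔQ/ΔI)(Ī/Q̄) = (-20/5000)(55500/289.0).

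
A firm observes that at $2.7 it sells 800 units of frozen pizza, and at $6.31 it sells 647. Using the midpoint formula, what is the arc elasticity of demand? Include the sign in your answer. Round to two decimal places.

ΔQ = 647 − 800 = -153; ΔP = 6.31 − 2.7 = 3.61.
Midpoints: P̄ = 4.50, Q̄ = 723.5.
ε = (ΔQ/ΔP)(P̄/Q̄) = (-153/3.61)(4.50/723.5).

-0.26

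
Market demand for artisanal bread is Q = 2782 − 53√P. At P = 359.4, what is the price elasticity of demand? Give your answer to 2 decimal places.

At P = 359.4, Q = 1777.234.
dQ/dP = −53/(2√P) = -1.398.
ε = (dQ/dP)(P/Q) = (-1.398)(359.4/1777.234).

-0.28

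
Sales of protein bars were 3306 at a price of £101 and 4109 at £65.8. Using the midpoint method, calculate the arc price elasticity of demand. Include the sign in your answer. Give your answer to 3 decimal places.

ΔQ = 4109 − 3306 = 803; ΔP = 65.8 − 101 = -35.2.
Midpoints: P̄ = 83.40, Q̄ = 3707.5.
ε = (ΔQ/ΔP)(P̄/Q̄) = (803/-35.2)(83.40/3707.5).

-0.513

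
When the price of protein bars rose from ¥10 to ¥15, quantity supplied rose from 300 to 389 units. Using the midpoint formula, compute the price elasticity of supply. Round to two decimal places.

ΔQ = 389 − 300 = 89; ΔP = 15 − 10 = 5.
Midpoints: P̄ = 12.50, Q̄ = 344.5.
ε_s = (ΔQ/ΔP)(P̄/Q̄) = (89/5)(12.50/344.5).

0.65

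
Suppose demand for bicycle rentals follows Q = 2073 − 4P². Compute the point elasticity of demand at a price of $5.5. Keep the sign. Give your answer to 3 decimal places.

-0.124

At P = 5.5, Q = 1952.
dQ/dP = −8P = -44.
ε = (dQ/dP)(P/Q) = (-44)(5.5/1952).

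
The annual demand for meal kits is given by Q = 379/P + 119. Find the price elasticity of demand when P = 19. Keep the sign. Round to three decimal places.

At P = 19, Q = 138.947.
dQ/dP = −379/P² = -1.050.
ε = (dQ/dP)(P/Q) = (-1.050)(19/138.947).

-0.144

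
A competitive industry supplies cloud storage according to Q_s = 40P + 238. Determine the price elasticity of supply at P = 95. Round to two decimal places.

0.94

At P = 95, Q_s = 4038.
dQ_s/dP = 40.
ε_s = (dQ_s/dP)(P/Q_s) = (40)(95/4038).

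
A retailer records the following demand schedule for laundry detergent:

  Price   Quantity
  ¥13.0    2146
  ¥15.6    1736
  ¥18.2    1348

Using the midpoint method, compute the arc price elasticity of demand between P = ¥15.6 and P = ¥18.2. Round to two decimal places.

At P = 15.6, Q = 1736; at P = 18.2, Q = 1348.
ΔQ = -388, ΔP = 2.6. Midpoints: P̄ = 16.90, Q̄ = 1542.0.
ε = (ΔQ/ΔP)(P̄/Q̄) = (-388/2.6)(16.90/1542.0).

-1.64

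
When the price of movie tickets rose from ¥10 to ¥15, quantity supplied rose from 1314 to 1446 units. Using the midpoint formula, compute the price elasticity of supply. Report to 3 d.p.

0.239

ΔQ = 1446 − 1314 = 132; ΔP = 15 − 10 = 5.
Midpoints: P̄ = 12.50, Q̄ = 1380.0.
ε_s = (ΔQ/ΔP)(P̄/Q̄) = (132/5)(12.50/1380.0).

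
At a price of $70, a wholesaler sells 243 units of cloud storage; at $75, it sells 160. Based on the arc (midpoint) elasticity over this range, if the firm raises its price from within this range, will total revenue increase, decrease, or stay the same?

decrease

Arc ε = (-83/5)(72.50/201.5) ≈ -5.973.
|ε| = 5.97 > 1, so demand is elastic. A price rise therefore reduces total revenue.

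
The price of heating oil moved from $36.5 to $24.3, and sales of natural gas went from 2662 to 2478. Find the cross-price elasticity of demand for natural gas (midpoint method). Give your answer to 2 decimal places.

0.18

ΔQ_x = 2478 − 2662 = -184; ΔP_y = 24.3 − 36.5 = -12.2.
Midpoints: P̄_y = 30.40, Q̄_x = 2570.0.
ε_xy = (ΔQ_x/ΔP_y)(P̄_y/Q̄_x) = (-184/-12.2)(30.40/2570.0).
ε_xy > 0, so the goods are substitutes.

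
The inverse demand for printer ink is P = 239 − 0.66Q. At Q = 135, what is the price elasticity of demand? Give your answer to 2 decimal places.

At Q = 135, P = 239 − 0.66(135) = 149.90.
dP/dQ = −0.66, so dQ/dP = 1/(−0.66) = -1.515.
ε = (dQ/dP)(P/Q) = (-1.515)(149.90/135).

-1.68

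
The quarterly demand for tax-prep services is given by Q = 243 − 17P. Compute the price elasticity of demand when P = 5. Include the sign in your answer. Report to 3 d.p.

-0.538

At P = 5, Q = 158.
dQ/dP = −17.
ε = (dQ/dP)(P/Q) = (-17)(5/158).
|ε| < 1, so demand is inelastic at this price.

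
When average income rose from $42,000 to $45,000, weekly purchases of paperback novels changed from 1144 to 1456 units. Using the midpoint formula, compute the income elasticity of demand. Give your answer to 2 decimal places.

ΔQ = 312, ΔI = 3000. Midpoints: Ī = 43,500, Q̄ = 1300.0.
ε_I = (ΔQ/ΔI)(Ī/Q̄) = (312/3000)(43500/1300.0).

3.48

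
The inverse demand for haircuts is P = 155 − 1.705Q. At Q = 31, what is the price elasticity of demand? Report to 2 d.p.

At Q = 31, P = 155 − 1.705(31) = 102.14.
dP/dQ = −1.705, so dQ/dP = 1/(−1.705) = -0.587.
ε = (dQ/dP)(P/Q) = (-0.587)(102.14/31).

-1.93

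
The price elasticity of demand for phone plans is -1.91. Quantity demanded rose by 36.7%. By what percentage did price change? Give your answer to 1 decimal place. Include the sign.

%ΔP ≈ %ΔQ / ε = (36.7%)/(-1.91) = -19.21%.

-19.2%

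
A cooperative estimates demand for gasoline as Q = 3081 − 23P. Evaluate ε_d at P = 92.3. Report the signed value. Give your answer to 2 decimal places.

At P = 92.3, Q = 958.100.
dQ/dP = −23.
ε = (dQ/dP)(P/Q) = (-23)(92.3/958.100).

-2.22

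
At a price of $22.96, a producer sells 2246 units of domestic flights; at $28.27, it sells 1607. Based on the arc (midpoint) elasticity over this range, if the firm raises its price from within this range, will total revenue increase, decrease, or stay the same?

Arc ε = (-639/5.31)(25.62/1926.5) ≈ -1.600.
|ε| = 1.60 > 1, so demand is elastic. A price rise therefore reduces total revenue.

decrease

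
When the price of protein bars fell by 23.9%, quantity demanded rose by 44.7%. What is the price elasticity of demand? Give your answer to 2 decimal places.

ε = %ΔQ / %ΔP = (44.7)/(-23.9) = -1.870.

-1.87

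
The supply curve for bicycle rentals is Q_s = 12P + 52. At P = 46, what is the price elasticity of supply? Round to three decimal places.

At P = 46, Q_s = 604.
dQ_s/dP = 12.
ε_s = (dQ_s/dP)(P/Q_s) = (12)(46/604).

0.914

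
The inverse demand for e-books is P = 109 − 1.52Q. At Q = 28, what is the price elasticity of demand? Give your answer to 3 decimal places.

At Q = 28, P = 109 − 1.52(28) = 66.44.
dP/dQ = −1.52, so dQ/dP = 1/(−1.52) = -0.658.
ε = (dQ/dP)(P/Q) = (-0.658)(66.44/28).

-1.561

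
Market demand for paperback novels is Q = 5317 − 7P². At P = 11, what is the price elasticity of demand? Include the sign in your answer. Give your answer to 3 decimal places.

At P = 11, Q = 4470.
dQ/dP = −14P = -154.
ε = (dQ/dP)(P/Q) = (-154)(11/4470).

-0.379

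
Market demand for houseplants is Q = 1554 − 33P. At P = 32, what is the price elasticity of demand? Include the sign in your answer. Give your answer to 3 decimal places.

At P = 32, Q = 498.
dQ/dP = −33.
ε = (dQ/dP)(P/Q) = (-33)(32/498).
|ε| > 1, so demand is elastic at this price.

-2.120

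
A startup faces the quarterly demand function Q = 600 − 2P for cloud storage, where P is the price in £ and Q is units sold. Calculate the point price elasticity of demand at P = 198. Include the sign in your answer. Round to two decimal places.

At P = 198, Q = 204.
dQ/dP = −2.
ε = (dQ/dP)(P/Q) = (-2)(198/204).

-1.94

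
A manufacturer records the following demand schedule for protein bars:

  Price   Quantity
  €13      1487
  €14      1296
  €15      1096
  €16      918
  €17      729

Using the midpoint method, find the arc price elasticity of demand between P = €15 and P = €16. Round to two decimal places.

-2.74

At P = 15, Q = 1096; at P = 16, Q = 918.
ΔQ = -178, ΔP = 1. Midpoints: P̄ = 15.50, Q̄ = 1007.0.
ε = (ΔQ/ΔP)(P̄/Q̄) = (-178/1)(15.50/1007.0).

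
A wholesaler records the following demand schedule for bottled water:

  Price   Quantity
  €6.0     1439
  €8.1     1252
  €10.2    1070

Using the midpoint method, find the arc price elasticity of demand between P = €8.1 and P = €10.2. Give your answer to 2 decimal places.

At P = 8.1, Q = 1252; at P = 10.2, Q = 1070.
ΔQ = -182, ΔP = 2.1. Midpoints: P̄ = 9.15, Q̄ = 1161.0.
ε = (ΔQ/ΔP)(P̄/Q̄) = (-182/2.1)(9.15/1161.0).

-0.68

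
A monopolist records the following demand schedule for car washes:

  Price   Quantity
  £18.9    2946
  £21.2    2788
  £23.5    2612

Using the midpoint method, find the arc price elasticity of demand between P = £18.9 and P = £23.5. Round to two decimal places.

-0.55

At P = 18.9, Q = 2946; at P = 23.5, Q = 2612.
ΔQ = -334, ΔP = 4.6. Midpoints: P̄ = 21.20, Q̄ = 2779.0.
ε = (ΔQ/ΔP)(P̄/Q̄) = (-334/4.6)(21.20/2779.0).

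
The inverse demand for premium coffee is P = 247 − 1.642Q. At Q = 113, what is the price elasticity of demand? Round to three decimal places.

At Q = 113, P = 247 − 1.642(113) = 61.45.
dP/dQ = −1.642, so dQ/dP = 1/(−1.642) = -0.609.
ε = (dQ/dP)(P/Q) = (-0.609)(61.45/113).

-0.331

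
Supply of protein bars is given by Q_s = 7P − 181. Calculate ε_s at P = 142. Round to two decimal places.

At P = 142, Q_s = 813.
dQ_s/dP = 7.
ε_s = (dQ_s/dP)(P/Q_s) = (7)(142/813).

1.22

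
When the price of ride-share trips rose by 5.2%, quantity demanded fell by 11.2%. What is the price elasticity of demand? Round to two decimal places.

-2.15

ε = %ΔQ / %ΔP = (-11.2)/(5.2) = -2.154.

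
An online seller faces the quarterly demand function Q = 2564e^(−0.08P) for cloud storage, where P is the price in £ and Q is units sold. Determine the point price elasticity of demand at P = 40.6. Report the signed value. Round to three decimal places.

-3.248

At P = 40.6, Q = 99.616.
dQ/dP = −0.08·2564e^(−0.08P) = −0.08Q = -7.969.
ε = (dQ/dP)(P/Q) = (-7.969)(40.6/99.616).
|ε| > 1, so demand is elastic at this price.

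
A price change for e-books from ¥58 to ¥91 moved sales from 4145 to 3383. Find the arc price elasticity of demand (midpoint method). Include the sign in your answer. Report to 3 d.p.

-0.457

ΔQ = 3383 − 4145 = -762; ΔP = 91 − 58 = 33.
Midpoints: P̄ = 74.50, Q̄ = 3764.0.
ε = (ΔQ/ΔP)(P̄/Q̄) = (-762/33)(74.50/3764.0).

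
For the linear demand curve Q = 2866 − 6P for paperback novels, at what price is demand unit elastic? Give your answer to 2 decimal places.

For linear demand Q = a − bP, ε = −bP/(a − bP). |ε| = 1 when bP = a − bP, i.e. P = a/(2b).
P = 2866/(2·6) = 2866/12 = 238.8333.

238.83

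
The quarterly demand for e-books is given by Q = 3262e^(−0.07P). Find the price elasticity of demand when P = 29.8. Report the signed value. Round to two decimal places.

At P = 29.8, Q = 405.085.
dQ/dP = −0.07·3262e^(−0.07P) = −0.07Q = -28.356.
ε = (dQ/dP)(P/Q) = (-28.356)(29.8/405.085).

-2.09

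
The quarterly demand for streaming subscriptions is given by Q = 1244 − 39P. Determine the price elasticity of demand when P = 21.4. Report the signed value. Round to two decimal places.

At P = 21.4, Q = 409.400.
dQ/dP = −39.
ε = (dQ/dP)(P/Q) = (-39)(21.4/409.400).
|ε| > 1, so demand is elastic at this price.

-2.04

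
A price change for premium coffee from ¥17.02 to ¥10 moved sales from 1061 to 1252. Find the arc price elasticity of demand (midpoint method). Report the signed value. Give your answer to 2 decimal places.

ΔQ = 1252 − 1061 = 191; ΔP = 10 − 17.02 = -7.02.
Midpoints: P̄ = 13.51, Q̄ = 1156.5.
ε = (ΔQ/ΔP)(P̄/Q̄) = (191/-7.02)(13.51/1156.5).

-0.32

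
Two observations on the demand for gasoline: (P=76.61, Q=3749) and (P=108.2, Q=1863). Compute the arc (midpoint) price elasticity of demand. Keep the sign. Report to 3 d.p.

ΔQ = 1863 − 3749 = -1886; ΔP = 108.2 − 76.61 = 31.59.
Midpoints: P̄ = 92.41, Q̄ = 2806.0.
ε = (ΔQ/ΔP)(P̄/Q̄) = (-1886/31.59)(92.41/2806.0).

-1.966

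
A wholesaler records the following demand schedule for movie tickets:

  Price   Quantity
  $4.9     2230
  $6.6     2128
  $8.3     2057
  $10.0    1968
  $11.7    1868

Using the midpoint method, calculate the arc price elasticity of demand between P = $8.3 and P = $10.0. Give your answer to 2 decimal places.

-0.24

At P = 8.3, Q = 2057; at P = 10.0, Q = 1968.
ΔQ = -89, ΔP = 1.7. Midpoints: P̄ = 9.15, Q̄ = 2012.5.
ε = (ΔQ/ΔP)(P̄/Q̄) = (-89/1.7)(9.15/2012.5).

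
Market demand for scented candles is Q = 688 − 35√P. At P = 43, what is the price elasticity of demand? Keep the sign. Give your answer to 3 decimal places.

At P = 43, Q = 458.490.
dQ/dP = −35/(2√P) = -2.669.
ε = (dQ/dP)(P/Q) = (-2.669)(43/458.490).

-0.250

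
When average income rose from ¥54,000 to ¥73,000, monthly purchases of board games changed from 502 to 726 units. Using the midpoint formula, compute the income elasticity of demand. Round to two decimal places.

ΔQ = 224, ΔI = 19000. Midpoints: Ī = 63,500, Q̄ = 614.0.
ε_I = (ΔQ/ΔI)(Ī/Q̄) = (224/19000)(63500/614.0).

1.22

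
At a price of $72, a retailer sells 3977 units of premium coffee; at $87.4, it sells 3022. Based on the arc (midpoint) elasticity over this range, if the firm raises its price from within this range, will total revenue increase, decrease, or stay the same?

Arc ε = (-955/15.4)(79.70/3499.5) ≈ -1.412.
|ε| = 1.41 > 1, so demand is elastic. A price rise therefore reduces total revenue.

decrease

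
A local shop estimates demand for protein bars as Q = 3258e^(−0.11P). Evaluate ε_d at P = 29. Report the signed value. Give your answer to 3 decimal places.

At P = 29, Q = 134.138.
dQ/dP = −0.11·3258e^(−0.11P) = −0.11Q = -14.755.
ε = (dQ/dP)(P/Q) = (-14.755)(29/134.138).

-3.190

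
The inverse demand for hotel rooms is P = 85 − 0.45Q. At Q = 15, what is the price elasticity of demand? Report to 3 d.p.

At Q = 15, P = 85 − 0.45(15) = 78.25.
dP/dQ = −0.45, so dQ/dP = 1/(−0.45) = -2.222.
ε = (dQ/dP)(P/Q) = (-2.222)(78.25/15).

-11.593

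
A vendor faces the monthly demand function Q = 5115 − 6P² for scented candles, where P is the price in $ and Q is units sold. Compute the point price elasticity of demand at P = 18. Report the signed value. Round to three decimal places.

-1.226

At P = 18, Q = 3171.
dQ/dP = −12P = -216.
ε = (dQ/dP)(P/Q) = (-216)(18/3171).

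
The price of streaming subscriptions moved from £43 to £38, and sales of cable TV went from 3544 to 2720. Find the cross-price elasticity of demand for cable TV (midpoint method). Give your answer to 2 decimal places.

2.13

ΔQ_x = 2720 − 3544 = -824; ΔP_y = 38 − 43 = -5.
Midpoints: P̄_y = 40.50, Q̄_x = 3132.0.
ε_xy = (ΔQ_x/ΔP_y)(P̄_y/Q̄_x) = (-824/-5)(40.50/3132.0).
ε_xy > 0, so the goods are substitutes.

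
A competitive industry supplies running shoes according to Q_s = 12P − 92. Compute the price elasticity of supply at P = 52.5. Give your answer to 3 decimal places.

1.171

At P = 52.5, Q_s = 538.
dQ_s/dP = 12.
ε_s = (dQ_s/dP)(P/Q_s) = (12)(52.5/538).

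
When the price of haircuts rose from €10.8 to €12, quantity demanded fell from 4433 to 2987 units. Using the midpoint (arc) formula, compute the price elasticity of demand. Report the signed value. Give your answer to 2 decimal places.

ΔQ = 2987 − 4433 = -1446; ΔP = 12 − 10.8 = 1.2.
Midpoints: P̄ = 11.40, Q̄ = 3710.0.
ε = (ΔQ/ΔP)(P̄/Q̄) = (-1446/1.2)(11.40/3710.0).

-3.70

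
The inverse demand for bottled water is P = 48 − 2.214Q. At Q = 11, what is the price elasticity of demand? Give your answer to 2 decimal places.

At Q = 11, P = 48 − 2.214(11) = 23.65.
dP/dQ = −2.214, so dQ/dP = 1/(−2.214) = -0.452.
ε = (dQ/dP)(P/Q) = (-0.452)(23.65/11).

-0.97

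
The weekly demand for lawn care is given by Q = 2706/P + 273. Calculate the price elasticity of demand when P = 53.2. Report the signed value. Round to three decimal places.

At P = 53.2, Q = 323.865.
dQ/dP = −2706/P² = -0.956.
ε = (dQ/dP)(P/Q) = (-0.956)(53.2/323.865).

-0.157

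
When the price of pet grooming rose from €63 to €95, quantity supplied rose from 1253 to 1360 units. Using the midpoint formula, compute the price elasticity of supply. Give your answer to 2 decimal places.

0.20

ΔQ = 1360 − 1253 = 107; ΔP = 95 − 63 = 32.
Midpoints: P̄ = 79.00, Q̄ = 1306.5.
ε_s = (ΔQ/ΔP)(P̄/Q̄) = (107/32)(79.00/1306.5).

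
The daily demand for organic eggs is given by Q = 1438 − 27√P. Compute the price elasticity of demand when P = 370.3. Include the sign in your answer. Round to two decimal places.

-0.28

At P = 370.3, Q = 918.434.
dQ/dP = −27/(2√P) = -0.702.
ε = (dQ/dP)(P/Q) = (-0.702)(370.3/918.434).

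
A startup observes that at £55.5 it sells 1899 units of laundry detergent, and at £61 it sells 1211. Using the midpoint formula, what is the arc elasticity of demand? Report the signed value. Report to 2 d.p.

-4.69

ΔQ = 1211 − 1899 = -688; ΔP = 61 − 55.5 = 5.5.
Midpoints: P̄ = 58.25, Q̄ = 1555.0.
ε = (ΔQ/ΔP)(P̄/Q̄) = (-688/5.5)(58.25/1555.0).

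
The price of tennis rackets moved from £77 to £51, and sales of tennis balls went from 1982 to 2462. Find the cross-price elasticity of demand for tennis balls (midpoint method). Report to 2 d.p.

-0.53

ΔQ_x = 2462 − 1982 = 480; ΔP_y = 51 − 77 = -26.
Midpoints: P̄_y = 64.00, Q̄_x = 2222.0.
ε_xy = (ΔQ_x/ΔP_y)(P̄_y/Q̄_x) = (480/-26)(64.00/2222.0).
ε_xy < 0, so the goods are complements.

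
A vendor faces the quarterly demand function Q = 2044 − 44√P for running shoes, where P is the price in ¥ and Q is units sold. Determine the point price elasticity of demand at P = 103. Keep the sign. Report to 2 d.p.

-0.14

At P = 103, Q = 1597.449.
dQ/dP = −44/(2√P) = -2.168.
ε = (dQ/dP)(P/Q) = (-2.168)(103/1597.449).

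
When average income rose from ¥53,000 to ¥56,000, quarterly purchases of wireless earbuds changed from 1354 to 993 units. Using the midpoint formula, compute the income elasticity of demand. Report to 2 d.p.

-5.59

ΔQ = -361, ΔI = 3000. Midpoints: Ī = 54,500, Q̄ = 1173.5.
ε_I = (ΔQ/ΔI)(Ī/Q̄) = (-361/3000)(54500/1173.5).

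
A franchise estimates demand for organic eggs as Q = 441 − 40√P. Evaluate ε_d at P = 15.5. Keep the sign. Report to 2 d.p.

At P = 15.5, Q = 283.520.
dQ/dP = −40/(2√P) = -5.080.
ε = (dQ/dP)(P/Q) = (-5.080)(15.5/283.520).
|ε| < 1, so demand is inelastic at this price.

-0.28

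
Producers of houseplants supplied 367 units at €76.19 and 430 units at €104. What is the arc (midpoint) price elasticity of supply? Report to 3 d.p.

ΔQ = 430 − 367 = 63; ΔP = 104 − 76.19 = 27.81.
Midpoints: P̄ = 90.09, Q̄ = 398.5.
ε_s = (ΔQ/ΔP)(P̄/Q̄) = (63/27.81)(90.09/398.5).

0.512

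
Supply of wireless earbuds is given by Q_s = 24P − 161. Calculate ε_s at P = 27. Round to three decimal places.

1.331

At P = 27, Q_s = 487.
dQ_s/dP = 24.
ε_s = (dQ_s/dP)(P/Q_s) = (24)(27/487).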